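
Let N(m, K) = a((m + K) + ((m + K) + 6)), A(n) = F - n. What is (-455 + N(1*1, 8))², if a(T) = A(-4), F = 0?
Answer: 203401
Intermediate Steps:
A(n) = -n (A(n) = 0 - n = -n)
a(T) = 4 (a(T) = -1*(-4) = 4)
N(m, K) = 4
(-455 + N(1*1, 8))² = (-455 + 4)² = (-451)² = 203401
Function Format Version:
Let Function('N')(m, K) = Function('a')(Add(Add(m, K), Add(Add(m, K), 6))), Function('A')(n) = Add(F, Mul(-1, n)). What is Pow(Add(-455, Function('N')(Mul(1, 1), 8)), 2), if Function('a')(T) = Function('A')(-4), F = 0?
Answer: 203401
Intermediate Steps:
Function('A')(n) = Mul(-1, n) (Function('A')(n) = Add(0, Mul(-1, n)) = Mul(-1, n))
Function('a')(T) = 4 (Function('a')(T) = Mul(-1, -4) = 4)
Function('N')(m, K) = 4
Pow(Add(-455, Function('N')(Mul(1, 1), 8)), 2) = Pow(Add(-455, 4), 2) = Pow(-451, 2) = 203401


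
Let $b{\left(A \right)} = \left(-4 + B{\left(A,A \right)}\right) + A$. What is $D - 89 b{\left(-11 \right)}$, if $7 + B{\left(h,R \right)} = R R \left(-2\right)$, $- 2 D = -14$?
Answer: $23503$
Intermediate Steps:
$D = 7$ ($D = \left(- \frac{1}{2}\right) \left(-14\right) = 7$)
$B{\left(h,R \right)} = -7 - 2 R^{2}$ ($B{\left(h,R \right)} = -7 + R R \left(-2\right) = -7 + R^{2} \left(-2\right) = -7 - 2 R^{2}$)
$b{\left(A \right)} = -11 + A - 2 A^{2}$ ($b{\left(A \right)} = \left(-4 - \left(7 + 2 A^{2}\right)\right) + A = \left(-11 - 2 A^{2}\right) + A = -11 + A - 2 A^{2}$)
$D - 89 b{\left(-11 \right)} = 7 - 89 \left(-11 - 11 - 2 \left(-11\right)^{2}\right) = 7 - 89 \left(-11 - 11 - 242\right) = 7 - -23496 = 7 + 23496 = 23503$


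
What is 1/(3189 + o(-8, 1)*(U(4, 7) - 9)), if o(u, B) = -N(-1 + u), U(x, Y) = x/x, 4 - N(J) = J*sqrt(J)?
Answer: 3221/10421497 - 216*I/10421497 ≈ 0.00030907 - 2.0726e-5*I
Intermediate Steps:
N(J) = 4 - J**(3/2) (N(J) = 4 - J*sqrt(J) = 4 - J**(3/2))
U(x, Y) = 1
o(u, B) = -4 + (-1 + u)**(3/2) (o(u, B) = -(4 - (-1 + u)**(3/2)) = -4 + (-1 + u)**(3/2))
1/(3189 + o(-8, 1)*(U(4, 7) - 9)) = 1/(3189 + (-4 + (-1 - 8)**(3/2))*(1 - 9)) = 1/(3189 + (-4 + (-9)**(3/2))*(-8)) = 1/(3189 + (-4 - 27*I)*(-8)) = 1/(3189 + (32 + 216*I)) = 1/(3221 + 216*I) = (3221 - 216*I)/10421497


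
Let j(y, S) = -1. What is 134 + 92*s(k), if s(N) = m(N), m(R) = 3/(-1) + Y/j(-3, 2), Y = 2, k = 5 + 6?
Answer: -326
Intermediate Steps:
k = 11
m(R) = -5 (m(R) = 3/(-1) + 2/(-1) = 3*(-1) + 2*(-1) = -3 - 2 = -5)
s(N) = -5
134 + 92*s(k) = 134 + 92*(-5) = 134 - 460 = -326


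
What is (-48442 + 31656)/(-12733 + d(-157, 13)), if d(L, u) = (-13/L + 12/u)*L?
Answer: 109109/83791 ≈ 1.3022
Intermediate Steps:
d(L, u) = L*(-13/L + 12/u)
(-48442 + 31656)/(-12733 + d(-157, 13)) = (-48442 + 31656)/(-12733 + (-13 + 12*(-157)/13)) = -16786/(-12733 + (-13 + 12*(-157)*(1/13))) = -16786/(-12733 + (-13 - 1884/13)) = -16786/(-12733 - 2053/13) = -16786/(-167582/13) = -16786*(-13/167582) = 109109/83791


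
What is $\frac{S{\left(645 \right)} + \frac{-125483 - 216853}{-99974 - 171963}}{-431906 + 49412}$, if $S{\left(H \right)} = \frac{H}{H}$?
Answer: $- \frac{614273}{104014270878} \approx -5.9057 \cdot 10^{-6}$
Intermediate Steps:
$S{\left(H \right)} = 1$
$\frac{S{\left(645 \right)} + \frac{-125483 - 216853}{-99974 - 171963}}{-431906 + 49412} = \frac{1 + \frac{-125483 - 216853}{-99974 - 171963}}{-431906 + 49412} = \frac{1 - \frac{342336}{-271937}}{-382494} = \left(1 - - \frac{342336}{271937}\right) \left(- \frac{1}{382494}\right) = \left(1 + \frac{342336}{271937}\right) \left(- \frac{1}{382494}\right) = \frac{614273}{271937} \left(- \frac{1}{382494}\right) = - \frac{614273}{104014270878}$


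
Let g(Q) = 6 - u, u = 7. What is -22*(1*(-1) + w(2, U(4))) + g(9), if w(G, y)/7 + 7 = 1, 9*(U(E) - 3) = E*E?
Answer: 945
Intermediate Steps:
U(E) = 3 + E²/9 (U(E) = 3 + (E*E)/9 = 3 + E²/9)
w(G, y) = -42 (w(G, y) = -49 + 7*1 = -49 + 7 = -42)
g(Q) = -1 (g(Q) = 6 - 1*7 = 6 - 7 = -1)
-22*(1*(-1) + w(2, U(4))) + g(9) = -22*(1*(-1) - 42) - 1 = -22*(-1 - 42) - 1 = -22*(-43) - 1 = 946 - 1 = 945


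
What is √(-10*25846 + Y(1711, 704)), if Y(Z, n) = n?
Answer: 2*I*√64439 ≈ 507.7*I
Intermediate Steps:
√(-10*25846 + Y(1711, 704)) = √(-10*25846 + 704) = √(-258460 + 704) = √(-257756) = 2*I*√64439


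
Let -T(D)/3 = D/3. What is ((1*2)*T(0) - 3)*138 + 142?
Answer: -272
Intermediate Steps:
T(D) = -D (T(D) = -3*D/3 = -D)
((1*2)*T(0) - 3)*138 + 142 = ((1*2)*(-1*0) - 3)*138 + 142 = (2*0 - 3)*138 + 142 = (0 - 3)*138 + 142 = -3*138 + 142 = -414 + 142 = -272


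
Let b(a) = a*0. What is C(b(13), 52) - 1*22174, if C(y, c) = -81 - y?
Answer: -22255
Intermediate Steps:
b(a) = 0
C(b(13), 52) - 1*22174 = (-81 - 1*0) - 1*22174 = (-81 + 0) - 22174 = -81 - 22174 = -22255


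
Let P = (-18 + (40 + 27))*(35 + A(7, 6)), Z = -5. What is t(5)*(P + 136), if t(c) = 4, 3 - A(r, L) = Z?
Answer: 8972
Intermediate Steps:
A(r, L) = 8 (A(r, L) = 3 - 1*(-5) = 3 + 5 = 8)
P = 2107 (P = (-18 + (40 + 27))*(35 + 8) = (-18 + 67)*43 = 49*43 = 2107)
t(5)*(P + 136) = 4*(2107 + 136) = 4*2243 = 8972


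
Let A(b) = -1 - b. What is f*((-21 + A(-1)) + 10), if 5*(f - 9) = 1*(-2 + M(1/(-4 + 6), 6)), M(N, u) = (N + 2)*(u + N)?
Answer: -2607/20 ≈ -130.35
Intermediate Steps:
M(N, u) = (2 + N)*(N + u)
f = 237/20 (f = 9 + (1*(-2 + ((1/(-4 + 6))² + 2/(-4 + 6) + 2*6 + 6/(-4 + 6))))/5 = 9 + (1*(-2 + ((1/2)² + 2/2 + 12 + 6/2)))/5 = 9 + (1*(-2 + ((½)² + 2*(½) + 12 + (½)*6)))/5 = 9 + (1*(-2 + (¼ + 1 + 12 + 3)))/5 = 9 + (1*(-2 + 65/4))/5 = 9 + (1*(57/4))/5 = 9 + (⅕)*(57/4) = 9 + 57/20 = 237/20 ≈ 11.850)
f*((-21 + A(-1)) + 10) = 237*((-21 + (-1 - 1*(-1))) + 10)/20 = 237*((-21 + (-1 + 1)) + 10)/20 = 237*((-21 + 0) + 10)/20 = 237*(-21 + 10)/20 = (237/20)*(-11) = -2607/20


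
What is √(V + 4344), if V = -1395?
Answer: √2949 ≈ 54.305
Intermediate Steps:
√(V + 4344) = √(-1395 + 4344) = √2949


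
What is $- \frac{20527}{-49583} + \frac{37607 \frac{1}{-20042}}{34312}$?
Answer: $\frac{14114165353927}{34097292179632} \approx 0.41394$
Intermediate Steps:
$- \frac{20527}{-49583} + \frac{37607 \frac{1}{-20042}}{34312} = \left(-20527\right) \left(- \frac{1}{49583}\right) + 37607 \left(- \frac{1}{20042}\right) \frac{1}{34312} = \frac{20527}{49583} - \frac{37607}{687681104} = \frac{14114165353927}{34097292179632}$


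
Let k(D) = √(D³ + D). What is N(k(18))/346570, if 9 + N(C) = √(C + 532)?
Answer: -9/346570 + √(532 + 15*√26)/346570 ≈ 4.5207e-5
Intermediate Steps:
k(D) = √(D + D³)
N(C) = -9 + √(532 + C) (N(C) = -9 + √(C + 532) = -9 + √(532 + C))
N(k(18))/346570 = (-9 + √(532 + √(18 + 18³)))/346570 = (-9 + √(532 + √(18 + 5832)))*(1/346570) = (-9 + √(532 + √5850))*(1/346570) = (-9 + √(532 + 15*√26))*(1/346570) = -9/346570 + √(532 + 15*√26)/346570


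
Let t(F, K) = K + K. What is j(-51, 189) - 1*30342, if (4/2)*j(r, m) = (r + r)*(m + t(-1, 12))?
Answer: -41205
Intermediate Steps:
t(F, K) = 2*K
j(r, m) = r*(24 + m) (j(r, m) = ((r + r)*(m + 2*12))/2 = ((2*r)*(m + 24))/2 = ((2*r)*(24 + m))/2 = (2*r*(24 + m))/2 = r*(24 + m))
j(-51, 189) - 1*30342 = -51*(24 + 189) - 1*30342 = -51*213 - 30342 = -10863 - 30342 = -41205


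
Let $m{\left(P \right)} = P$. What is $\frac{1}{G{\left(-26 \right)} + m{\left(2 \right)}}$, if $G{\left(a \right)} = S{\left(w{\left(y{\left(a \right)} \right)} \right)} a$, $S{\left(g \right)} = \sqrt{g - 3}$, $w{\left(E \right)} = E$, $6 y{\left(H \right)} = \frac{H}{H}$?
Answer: $\frac{3}{2879} + \frac{13 i \sqrt{102}}{5758} \approx 0.001042 + 0.022802 i$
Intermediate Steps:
$y{\left(H \right)} = \frac{1}{6}$ ($y{\left(H \right)} = \frac{H \frac{1}{H}}{6} = \frac{1}{6} \cdot 1 = \frac{1}{6}$)
$S{\left(g \right)} = \sqrt{-3 + g}$
$G{\left(a \right)} = \frac{i a \sqrt{102}}{6}$ ($G{\left(a \right)} = \sqrt{-3 + \frac{1}{6}} a = \sqrt{- \frac{17}{6}} a = \frac{i \sqrt{102}}{6} a = \frac{i a \sqrt{102}}{6}$)
$\frac{1}{G{\left(-26 \right)} + m{\left(2 \right)}} = \frac{1}{\frac{1}{6} i \left(-26\right) \sqrt{102} + 2} = \frac{1}{- \frac{13 i \sqrt{102}}{3} + 2} = \frac{1}{2 - \frac{13 i \sqrt{102}}{3}}$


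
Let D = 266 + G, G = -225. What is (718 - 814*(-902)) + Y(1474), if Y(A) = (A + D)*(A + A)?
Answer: 5201166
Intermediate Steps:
D = 41 (D = 266 - 225 = 41)
Y(A) = 2*A*(41 + A) (Y(A) = (A + 41)*(A + A) = (41 + A)*(2*A) = 2*A*(41 + A))
(718 - 814*(-902)) + Y(1474) = (718 - 814*(-902)) + 2*1474*(41 + 1474) = (718 + 734228) + 2*1474*1515 = 734946 + 4466220 = 5201166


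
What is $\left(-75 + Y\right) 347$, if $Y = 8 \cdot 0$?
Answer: $-26025$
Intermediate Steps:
$Y = 0$
$\left(-75 + Y\right) 347 = \left(-75 + 0\right) 347 = \left(-75\right) 347 = -26025$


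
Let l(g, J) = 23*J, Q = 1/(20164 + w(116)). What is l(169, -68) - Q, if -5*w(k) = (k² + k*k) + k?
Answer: -115410693/73792 ≈ -1564.0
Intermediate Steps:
w(k) = -2*k²/5 - k/5 (w(k) = -((k² + k*k) + k)/5 = -((k² + k²) + k)/5 = -(2*k² + k)/5 = -(k + 2*k²)/5 = -2*k²/5 - k/5)
Q = 5/73792 (Q = 1/(20164 - ⅕*116*(1 + 2*116)) = 1/(20164 - ⅕*116*(1 + 232)) = 1/(20164 - ⅕*116*233) = 1/(20164 - 27028/5) = 1/(73792/5) = 5/73792 ≈ 6.7758e-5)
l(169, -68) - Q = 23*(-68) - 1*5/73792 = -1564 - 5/73792 = -115410693/73792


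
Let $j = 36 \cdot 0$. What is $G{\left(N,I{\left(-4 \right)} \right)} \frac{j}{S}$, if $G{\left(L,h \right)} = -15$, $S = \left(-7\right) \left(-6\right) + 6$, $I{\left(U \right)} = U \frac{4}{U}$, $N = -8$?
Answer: $0$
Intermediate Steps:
$I{\left(U \right)} = 4$
$S = 48$ ($S = 42 + 6 = 48$)
$j = 0$
$G{\left(N,I{\left(-4 \right)} \right)} \frac{j}{S} = - 15 \cdot \frac{0}{48} = - 15 \cdot 0 \cdot \frac{1}{48} = \left(-15\right) 0 = 0$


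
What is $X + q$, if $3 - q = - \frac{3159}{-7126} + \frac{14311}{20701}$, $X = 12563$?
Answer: $\frac{1853510211871}{147515326} \approx 12565.0$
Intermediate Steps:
$q = \frac{275171333}{147515326}$ ($q = 3 - \left(- \frac{3159}{-7126} + \frac{14311}{20701}\right) = 3 - \left(\left(-3159\right) \left(- \frac{1}{7126}\right) + 14311 \cdot \frac{1}{20701}\right) = 3 - \left(\frac{3159}{7126} + \frac{14311}{20701}\right) = 3 - \frac{167374645}{147515326} = \frac{275171333}{147515326} \approx 1.8654$)
$X + q = 12563 + \frac{275171333}{147515326} = \frac{1853510211871}{147515326}$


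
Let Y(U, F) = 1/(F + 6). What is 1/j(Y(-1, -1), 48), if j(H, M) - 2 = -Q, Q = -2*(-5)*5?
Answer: -1/48 ≈ -0.020833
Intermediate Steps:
Q = 50 (Q = 10*5 = 50)
Y(U, F) = 1/(6 + F)
j(H, M) = -48 (j(H, M) = 2 - 1*50 = 2 - 50 = -48)
1/j(Y(-1, -1), 48) = 1/(-48) = -1/48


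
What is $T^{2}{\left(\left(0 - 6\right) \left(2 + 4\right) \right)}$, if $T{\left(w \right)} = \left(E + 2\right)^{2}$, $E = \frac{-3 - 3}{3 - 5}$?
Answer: $625$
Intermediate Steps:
$E = 3$ ($E = - \frac{6}{-2} = \left(-6\right) \left(- \frac{1}{2}\right) = 3$)
$T{\left(w \right)} = 25$ ($T{\left(w \right)} = \left(3 + 2\right)^{2} = 5^{2} = 25$)
$T^{2}{\left(\left(0 - 6\right) \left(2 + 4\right) \right)} = 25^{2} = 625$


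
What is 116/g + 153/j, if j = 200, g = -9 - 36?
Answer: -3263/1800 ≈ -1.8128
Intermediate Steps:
g = -45
116/g + 153/j = 116/(-45) + 153/200 = 116*(-1/45) + 153*(1/200) = -116/45 + 153/200 = -3263/1800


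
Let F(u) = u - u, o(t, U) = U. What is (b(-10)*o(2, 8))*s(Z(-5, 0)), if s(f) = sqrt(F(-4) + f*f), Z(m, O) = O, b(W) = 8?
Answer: 0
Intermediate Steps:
F(u) = 0
s(f) = sqrt(f**2) (s(f) = sqrt(0 + f*f) = sqrt(0 + f**2) = sqrt(f**2))
(b(-10)*o(2, 8))*s(Z(-5, 0)) = (8*8)*sqrt(0**2) = 64*sqrt(0) = 64*0 = 0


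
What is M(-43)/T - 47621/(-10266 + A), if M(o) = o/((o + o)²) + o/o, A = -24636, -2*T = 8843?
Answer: 1293203822/947960757 ≈ 1.3642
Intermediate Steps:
T = -8843/2 (T = -½*8843 = -8843/2 ≈ -4421.5)
M(o) = 1 + 1/(4*o) (M(o) = o/((2*o)²) + 1 = o/((4*o²)) + 1 = o*(1/(4*o²)) + 1 = 1/(4*o) + 1 = 1 + 1/(4*o))
M(-43)/T - 47621/(-10266 + A) = ((¼ - 43)/(-43))/(-8843/2) - 47621/(-10266 - 24636) = -1/43*(-171/4)*(-2/8843) - 47621/(-34902) = (171/172)*(-2/8843) - 47621*(-1/34902) = -171/760498 + 6803/4986 = 1293203822/947960757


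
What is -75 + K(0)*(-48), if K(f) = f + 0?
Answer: -75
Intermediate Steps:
K(f) = f
-75 + K(0)*(-48) = -75 + 0*(-48) = -75 + 0 = -75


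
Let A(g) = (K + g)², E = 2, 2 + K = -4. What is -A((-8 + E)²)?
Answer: -900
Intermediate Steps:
K = -6 (K = -2 - 4 = -6)
A(g) = (-6 + g)²
-A((-8 + E)²) = -(-6 + (-8 + 2)²)² = -(-6 + (-6)²)² = -(-6 + 36)² = -1*30² = -1*900 = -900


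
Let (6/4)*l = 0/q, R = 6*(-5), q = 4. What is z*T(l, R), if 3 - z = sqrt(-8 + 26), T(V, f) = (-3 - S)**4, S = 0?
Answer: 243 - 243*sqrt(2) ≈ -100.65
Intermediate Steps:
R = -30
l = 0 (l = 2*(0/4)/3 = 2*(0*(1/4))/3 = (2/3)*0 = 0)
T(V, f) = 81 (T(V, f) = (-3 - 1*0)**4 = (-3 + 0)**4 = (-3)**4 = 81)
z = 3 - 3*sqrt(2) (z = 3 - sqrt(-8 + 26) = 3 - sqrt(18) = 3 - 3*sqrt(2) ≈ -1.2426)
z*T(l, R) = (3 - 3*sqrt(2))*81 = 243 - 243*sqrt(2)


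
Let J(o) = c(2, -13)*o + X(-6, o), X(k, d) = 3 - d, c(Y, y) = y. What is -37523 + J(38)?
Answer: -38052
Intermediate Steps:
J(o) = 3 - 14*o (J(o) = -13*o + (3 - o) = 3 - 14*o)
-37523 + J(38) = -37523 + (3 - 14*38) = -37523 + (3 - 532) = -37523 - 529 = -38052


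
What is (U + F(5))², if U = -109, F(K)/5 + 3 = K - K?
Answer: 15376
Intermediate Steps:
F(K) = -15 (F(K) = -15 + 5*(K - K) = -15 + 5*0 = -15 + 0 = -15)
(U + F(5))² = (-109 - 15)² = (-124)² = 15376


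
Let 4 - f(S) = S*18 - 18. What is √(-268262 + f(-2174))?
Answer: 2*I*√57277 ≈ 478.65*I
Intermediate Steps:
f(S) = 22 - 18*S (f(S) = 4 - (S*18 - 18) = 4 - (18*S - 18) = 4 - (-18 + 18*S) = 4 + (18 - 18*S) = 22 - 18*S)
√(-268262 + f(-2174)) = √(-268262 + (22 - 18*(-2174))) = √(-268262 + (22 + 39132)) = √(-268262 + 39154) = √(-229108) = 2*I*√57277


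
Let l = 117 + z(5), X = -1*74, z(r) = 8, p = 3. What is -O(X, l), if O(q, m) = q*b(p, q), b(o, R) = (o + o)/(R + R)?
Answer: -3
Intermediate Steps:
X = -74
b(o, R) = o/R (b(o, R) = (2*o)/((2*R)) = (2*o)*(1/(2*R)) = o/R)
l = 125 (l = 117 + 8 = 125)
O(q, m) = 3 (O(q, m) = q*(3/q) = 3)
-O(X, l) = -1*3 = -3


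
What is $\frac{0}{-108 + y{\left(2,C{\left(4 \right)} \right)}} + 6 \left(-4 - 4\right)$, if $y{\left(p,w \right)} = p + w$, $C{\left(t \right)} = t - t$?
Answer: $-48$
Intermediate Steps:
$C{\left(t \right)} = 0$
$\frac{0}{-108 + y{\left(2,C{\left(4 \right)} \right)}} + 6 \left(-4 - 4\right) = \frac{0}{-108 + \left(2 + 0\right)} + 6 \left(-4 - 4\right) = \frac{0}{-108 + 2} + 6 \left(-8\right) = \frac{0}{-106} - 48 = 0 \left(- \frac{1}{106}\right) - 48 = 0 - 48 = -48$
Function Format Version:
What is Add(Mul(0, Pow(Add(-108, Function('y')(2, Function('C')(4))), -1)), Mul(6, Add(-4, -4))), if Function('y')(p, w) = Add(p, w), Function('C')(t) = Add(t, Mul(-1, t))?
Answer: -48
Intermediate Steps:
Function('C')(t) = 0
Add(Mul(0, Pow(Add(-108, Function('y')(2, Function('C')(4))), -1)), Mul(6, Add(-4, -4))) = Add(Mul(0, Pow(Add(-108, Add(2, 0)), -1)), Mul(6, Add(-4, -4))) = Add(Mul(0, Pow(Add(-108, 2), -1)), Mul(6, -8)) = Add(Mul(0, Pow(-106, -1)), -48) = Add(Mul(0, Rational(-1, 106)), -48) = Add(0, -48) = -48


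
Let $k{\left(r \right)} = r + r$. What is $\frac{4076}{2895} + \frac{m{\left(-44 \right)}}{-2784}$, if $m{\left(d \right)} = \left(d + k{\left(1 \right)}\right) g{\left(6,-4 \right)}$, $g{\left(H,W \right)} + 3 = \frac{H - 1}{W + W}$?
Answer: $\frac{501463}{370560} \approx 1.3533$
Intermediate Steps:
$k{\left(r \right)} = 2 r$
$g{\left(H,W \right)} = -3 + \frac{-1 + H}{2 W}$ ($g{\left(H,W \right)} = -3 + \frac{H - 1}{W + W} = -3 + \frac{-1 + H}{2 W}$)
$m{\left(d \right)} = - \frac{29}{4} - \frac{29 d}{8}$ ($m{\left(d \right)} = \left(d + 2 \cdot 1\right) \frac{-1 + 6 - -24}{2 \left(-4\right)} = \left(d + 2\right) \frac{1}{2} \left(- \frac{1}{4}\right) \left(-1 + 6 + 24\right) = \left(2 + d\right) \frac{1}{2} \left(- \frac{1}{4}\right) 29 = \left(2 + d\right) \left(- \frac{29}{8}\right) = - \frac{29}{4} - \frac{29 d}{8}$)
$\frac{4076}{2895} + \frac{m{\left(-44 \right)}}{-2784} = \frac{4076}{2895} + \frac{- \frac{29}{4} - - \frac{319}{2}}{-2784} = 4076 \cdot \frac{1}{2895} + \left(- \frac{29}{4} + \frac{319}{2}\right) \left(- \frac{1}{2784}\right) = \frac{4076}{2895} + \frac{609}{4} \left(- \frac{1}{2784}\right) = \frac{4076}{2895} - \frac{7}{128} = \frac{501463}{370560}$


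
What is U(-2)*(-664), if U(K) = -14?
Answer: 9296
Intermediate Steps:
U(-2)*(-664) = -14*(-664) = 9296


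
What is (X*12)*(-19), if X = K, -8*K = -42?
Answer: -1197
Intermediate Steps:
K = 21/4 (K = -⅛*(-42) = 21/4 ≈ 5.2500)
X = 21/4 ≈ 5.2500
(X*12)*(-19) = ((21/4)*12)*(-19) = 63*(-19) = -1197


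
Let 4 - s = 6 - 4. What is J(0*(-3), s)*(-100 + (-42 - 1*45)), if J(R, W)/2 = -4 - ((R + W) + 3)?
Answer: 3366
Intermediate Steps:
s = 2 (s = 4 - (6 - 4) = 4 - 1*2 = 4 - 2 = 2)
J(R, W) = -14 - 2*R - 2*W (J(R, W) = 2*(-4 - ((R + W) + 3)) = 2*(-4 - (3 + R + W)) = 2*(-4 + (-3 - R - W)) = 2*(-7 - R - W) = -14 - 2*R - 2*W)
J(0*(-3), s)*(-100 + (-42 - 1*45)) = (-14 - 0*(-3) - 2*2)*(-100 + (-42 - 1*45)) = (-14 - 2*0 - 4)*(-100 + (-42 - 45)) = (-14 + 0 - 4)*(-100 - 87) = -18*(-187) = 3366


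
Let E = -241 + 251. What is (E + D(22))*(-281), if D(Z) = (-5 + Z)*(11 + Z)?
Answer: -160451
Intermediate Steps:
E = 10
(E + D(22))*(-281) = (10 + (-55 + 22² + 6*22))*(-281) = (10 + (-55 + 484 + 132))*(-281) = (10 + 561)*(-281) = 571*(-281) = -160451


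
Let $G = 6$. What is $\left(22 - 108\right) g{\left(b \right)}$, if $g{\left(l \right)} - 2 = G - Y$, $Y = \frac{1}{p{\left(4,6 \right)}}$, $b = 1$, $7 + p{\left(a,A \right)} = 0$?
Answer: $- \frac{4902}{7} \approx -700.29$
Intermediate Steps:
$p{\left(a,A \right)} = -7$ ($p{\left(a,A \right)} = -7 + 0 = -7$)
$Y = - \frac{1}{7}$ ($Y = \frac{1}{-7} = - \frac{1}{7} \approx -0.14286$)
$g{\left(l \right)} = \frac{57}{7}$ ($g{\left(l \right)} = 2 + \left(6 - - \frac{1}{7}\right) = 2 + \left(6 + \frac{1}{7}\right) = 2 + \frac{43}{7} = \frac{57}{7}$)
$\left(22 - 108\right) g{\left(b \right)} = \left(22 - 108\right) \frac{57}{7} = \left(-86\right) \frac{57}{7} = - \frac{4902}{7}$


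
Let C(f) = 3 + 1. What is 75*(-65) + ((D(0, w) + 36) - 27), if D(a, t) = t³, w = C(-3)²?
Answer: -770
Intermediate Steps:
C(f) = 4
w = 16 (w = 4² = 16)
75*(-65) + ((D(0, w) + 36) - 27) = 75*(-65) + ((16³ + 36) - 27) = -4875 + ((4096 + 36) - 27) = -4875 + (4132 - 27) = -4875 + 4105 = -770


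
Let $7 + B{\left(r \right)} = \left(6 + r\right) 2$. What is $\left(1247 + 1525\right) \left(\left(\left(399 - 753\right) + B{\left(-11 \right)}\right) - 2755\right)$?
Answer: $-8665272$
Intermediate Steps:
$B{\left(r \right)} = 5 + 2 r$ ($B{\left(r \right)} = -7 + \left(6 + r\right) 2 = -7 + \left(12 + 2 r\right) = 5 + 2 r$)
$\left(1247 + 1525\right) \left(\left(\left(399 - 753\right) + B{\left(-11 \right)}\right) - 2755\right) = \left(1247 + 1525\right) \left(\left(\left(399 - 753\right) + \left(5 + 2 \left(-11\right)\right)\right) - 2755\right) = 2772 \left(\left(-354 + \left(5 - 22\right)\right) - 2755\right) = 2772 \left(\left(-354 - 17\right) - 2755\right) = 2772 \left(-371 - 2755\right) = 2772 \left(-3126\right) = -8665272$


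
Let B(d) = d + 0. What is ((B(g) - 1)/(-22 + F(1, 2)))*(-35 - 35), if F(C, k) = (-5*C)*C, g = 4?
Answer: 70/9 ≈ 7.7778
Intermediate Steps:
F(C, k) = -5*C**2
B(d) = d
((B(g) - 1)/(-22 + F(1, 2)))*(-35 - 35) = ((4 - 1)/(-22 - 5*1**2))*(-35 - 35) = (3/(-22 - 5*1))*(-70) = (3/(-22 - 5))*(-70) = (3/(-27))*(-70) = (3*(-1/27))*(-70) = -1/9*(-70) = 70/9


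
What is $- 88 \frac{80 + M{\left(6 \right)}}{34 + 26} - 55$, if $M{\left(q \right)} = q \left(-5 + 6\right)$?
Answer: $- \frac{2717}{15} \approx -181.13$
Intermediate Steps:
$M{\left(q \right)} = q$ ($M{\left(q \right)} = q 1 = q$)
$- 88 \frac{80 + M{\left(6 \right)}}{34 + 26} - 55 = - 88 \frac{80 + 6}{34 + 26} - 55 = - 88 \cdot \frac{86}{60} - 55 = - 88 \cdot 86 \cdot \frac{1}{60} - 55 = \left(-88\right) \frac{43}{30} - 55 = - \frac{1892}{15} - 55 = - \frac{2717}{15}$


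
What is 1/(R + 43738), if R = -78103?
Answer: -1/34365 ≈ -2.9099e-5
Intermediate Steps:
1/(R + 43738) = 1/(-78103 + 43738) = 1/(-34365) = -1/34365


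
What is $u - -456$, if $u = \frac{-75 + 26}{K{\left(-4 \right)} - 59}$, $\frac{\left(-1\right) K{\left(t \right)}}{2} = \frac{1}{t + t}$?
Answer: $\frac{107356}{235} \approx 456.83$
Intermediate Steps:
$K{\left(t \right)} = - \frac{1}{t}$ ($K{\left(t \right)} = - \frac{2}{t + t} = - \frac{2}{2 t} = - 2 \frac{1}{2 t} = - \frac{1}{t}$)
$u = \frac{196}{235}$ ($u = \frac{-75 + 26}{- \frac{1}{-4} - 59} = - \frac{49}{\left(-1\right) \left(- \frac{1}{4}\right) - 59} = - \frac{49}{\frac{1}{4} - 59} = - \frac{49}{- \frac{235}{4}} = \left(-49\right) \left(- \frac{4}{235}\right) = \frac{196}{235} \approx 0.83404$)
$u - -456 = \frac{196}{235} - -456 = \frac{196}{235} + 456 = \frac{107356}{235}$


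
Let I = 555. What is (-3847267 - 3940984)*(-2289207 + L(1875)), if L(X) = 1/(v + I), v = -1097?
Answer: 9663273946958945/542 ≈ 1.7829e+13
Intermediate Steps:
L(X) = -1/542 (L(X) = 1/(-1097 + 555) = 1/(-542) = -1/542)
(-3847267 - 3940984)*(-2289207 + L(1875)) = (-3847267 - 3940984)*(-2289207 - 1/542) = -7788251*(-1240750195/542) = 9663273946958945/542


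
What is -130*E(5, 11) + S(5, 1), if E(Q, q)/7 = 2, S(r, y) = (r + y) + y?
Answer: -1813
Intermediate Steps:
S(r, y) = r + 2*y
E(Q, q) = 14 (E(Q, q) = 7*2 = 14)
-130*E(5, 11) + S(5, 1) = -130*14 + (5 + 2*1) = -1820 + (5 + 2) = -1820 + 7 = -1813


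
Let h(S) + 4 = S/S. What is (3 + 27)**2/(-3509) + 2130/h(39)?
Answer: -2492290/3509 ≈ -710.26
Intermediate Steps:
h(S) = -3 (h(S) = -4 + S/S = -4 + 1 = -3)
(3 + 27)**2/(-3509) + 2130/h(39) = (3 + 27)**2/(-3509) + 2130/(-3) = 30**2*(-1/3509) + 2130*(-1/3) = 900*(-1/3509) - 710 = -900/3509 - 710 = -2492290/3509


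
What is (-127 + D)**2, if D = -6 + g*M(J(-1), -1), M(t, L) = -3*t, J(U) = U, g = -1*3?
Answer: 20164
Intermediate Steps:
g = -3
D = -15 (D = -6 - (-9)*(-1) = -6 - 3*3 = -6 - 9 = -15)
(-127 + D)**2 = (-127 - 15)**2 = (-142)**2 = 20164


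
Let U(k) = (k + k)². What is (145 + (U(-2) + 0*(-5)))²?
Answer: 25921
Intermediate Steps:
U(k) = 4*k² (U(k) = (2*k)² = 4*k²)
(145 + (U(-2) + 0*(-5)))² = (145 + (4*(-2)² + 0*(-5)))² = (145 + (4*4 + 0))² = (145 + (16 + 0))² = (145 + 16)² = 161² = 25921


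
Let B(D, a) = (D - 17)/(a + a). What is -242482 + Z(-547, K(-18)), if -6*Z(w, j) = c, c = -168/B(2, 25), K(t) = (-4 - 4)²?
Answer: -727726/3 ≈ -2.4258e+5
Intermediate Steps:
B(D, a) = (-17 + D)/(2*a) (B(D, a) = (-17 + D)/((2*a)) = (-17 + D)*(1/(2*a)) = (-17 + D)/(2*a))
K(t) = 64 (K(t) = (-8)² = 64)
c = 560 (c = -168*50/(-17 + 2) = -168/((½)*(1/25)*(-15)) = -168/(-3/10) = -168*(-10/3) = 560)
Z(w, j) = -280/3 (Z(w, j) = -⅙*560 = -280/3)
-242482 + Z(-547, K(-18)) = -242482 - 280/3 = -727726/3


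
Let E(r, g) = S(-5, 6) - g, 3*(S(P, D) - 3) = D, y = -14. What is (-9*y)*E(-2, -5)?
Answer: 1260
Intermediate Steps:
S(P, D) = 3 + D/3
E(r, g) = 5 - g (E(r, g) = (3 + (⅓)*6) - g = (3 + 2) - g = 5 - g)
(-9*y)*E(-2, -5) = (-9*(-14))*(5 - 1*(-5)) = 126*(5 + 5) = 126*10 = 1260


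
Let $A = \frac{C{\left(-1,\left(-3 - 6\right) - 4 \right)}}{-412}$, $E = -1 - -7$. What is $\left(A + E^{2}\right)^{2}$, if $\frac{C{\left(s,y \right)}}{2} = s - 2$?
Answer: $\frac{55041561}{42436} \approx 1297.0$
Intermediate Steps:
$E = 6$ ($E = -1 + 7 = 6$)
$C{\left(s,y \right)} = -4 + 2 s$ ($C{\left(s,y \right)} = 2 \left(s - 2\right) = 2 \left(-2 + s\right) = -4 + 2 s$)
$A = \frac{3}{206}$ ($A = \frac{-4 + 2 \left(-1\right)}{-412} = \left(-4 - 2\right) \left(- \frac{1}{412}\right) = \left(-6\right) \left(- \frac{1}{412}\right) = \frac{3}{206} \approx 0.014563$)
$\left(A + E^{2}\right)^{2} = \left(\frac{3}{206} + 6^{2}\right)^{2} = \left(\frac{3}{206} + 36\right)^{2} = \left(\frac{7419}{206}\right)^{2} = \frac{55041561}{42436}$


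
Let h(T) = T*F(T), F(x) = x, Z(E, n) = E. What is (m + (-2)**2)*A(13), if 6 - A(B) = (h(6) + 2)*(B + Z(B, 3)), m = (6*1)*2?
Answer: -15712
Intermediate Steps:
h(T) = T**2 (h(T) = T*T = T**2)
m = 12 (m = 6*2 = 12)
A(B) = 6 - 76*B (A(B) = 6 - (6**2 + 2)*(B + B) = 6 - (36 + 2)*2*B = 6 - 38*2*B = 6 - 76*B)
(m + (-2)**2)*A(13) = (12 + (-2)**2)*(6 - 76*13) = (12 + 4)*(6 - 988) = 16*(-982) = -15712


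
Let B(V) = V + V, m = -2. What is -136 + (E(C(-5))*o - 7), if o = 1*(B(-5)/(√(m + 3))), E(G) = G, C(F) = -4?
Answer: -103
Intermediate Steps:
B(V) = 2*V
o = -10 (o = 1*((2*(-5))/(√(-2 + 3))) = 1*(-10/(√1)) = 1*(-10/1) = 1*(-10*1) = 1*(-10) = -10)
-136 + (E(C(-5))*o - 7) = -136 + (-4*(-10) - 7) = -136 + (40 - 7) = -136 + 33 = -103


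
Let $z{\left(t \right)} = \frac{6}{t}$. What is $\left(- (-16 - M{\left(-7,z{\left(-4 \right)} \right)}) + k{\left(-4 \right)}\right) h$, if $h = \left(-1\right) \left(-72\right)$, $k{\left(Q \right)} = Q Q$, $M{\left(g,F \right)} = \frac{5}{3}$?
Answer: $2424$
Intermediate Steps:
$M{\left(g,F \right)} = \frac{5}{3}$ ($M{\left(g,F \right)} = 5 \cdot \frac{1}{3} = \frac{5}{3}$)
$k{\left(Q \right)} = Q^{2}$
$h = 72$
$\left(- (-16 - M{\left(-7,z{\left(-4 \right)} \right)}) + k{\left(-4 \right)}\right) h = \left(- (-16 - \frac{5}{3}) + \left(-4\right)^{2}\right) 72 = \left(- (-16 - \frac{5}{3}) + 16\right) 72 = \left(\left(-1\right) \left(- \frac{53}{3}\right) + 16\right) 72 = \left(\frac{53}{3} + 16\right) 72 = \frac{101}{3} \cdot 72 = 2424$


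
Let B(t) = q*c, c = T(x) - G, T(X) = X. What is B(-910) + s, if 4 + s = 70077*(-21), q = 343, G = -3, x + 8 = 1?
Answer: -1472993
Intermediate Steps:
x = -7 (x = -8 + 1 = -7)
s = -1471621 (s = -4 + 70077*(-21) = -4 - 1471617 = -1471621)
c = -4 (c = -7 - 1*(-3) = -7 + 3 = -4)
B(t) = -1372 (B(t) = 343*(-4) = -1372)
B(-910) + s = -1372 - 1471621 = -1472993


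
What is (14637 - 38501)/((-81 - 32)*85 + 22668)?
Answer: -23864/13063 ≈ -1.8268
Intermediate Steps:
(14637 - 38501)/((-81 - 32)*85 + 22668) = -23864/(-113*85 + 22668) = -23864/(-9605 + 22668) = -23864/13063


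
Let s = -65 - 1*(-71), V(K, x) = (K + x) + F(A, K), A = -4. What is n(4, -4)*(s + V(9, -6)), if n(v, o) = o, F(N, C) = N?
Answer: -20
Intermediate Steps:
V(K, x) = -4 + K + x (V(K, x) = (K + x) - 4 = -4 + K + x)
s = 6 (s = -65 + 71 = 6)
n(4, -4)*(s + V(9, -6)) = -4*(6 + (-4 + 9 - 6)) = -4*(6 - 1) = -4*5 = -20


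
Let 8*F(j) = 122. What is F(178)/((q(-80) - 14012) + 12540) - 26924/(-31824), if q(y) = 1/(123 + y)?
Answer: 210410749/251787510 ≈ 0.83567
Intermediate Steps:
F(j) = 61/4 (F(j) = (1/8)*122 = 61/4)
F(178)/((q(-80) - 14012) + 12540) - 26924/(-31824) = 61/(4*((1/(123 - 80) - 14012) + 12540)) - 26924/(-31824) = 61/(4*((1/43 - 14012) + 12540)) - 26924*(-1/31824) = 61/(4*((1/43 - 14012) + 12540)) + 6731/7956 = 61/(4*(-602515/43 + 12540)) + 6731/7956 = 61/(4*(-63295/43)) + 6731/7956 = (61/4)*(-43/63295) + 6731/7956 = -2623/253180 + 6731/7956 = 210410749/251787510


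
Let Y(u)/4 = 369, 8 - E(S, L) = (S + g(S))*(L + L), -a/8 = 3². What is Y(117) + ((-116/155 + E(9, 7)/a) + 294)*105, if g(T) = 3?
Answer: 3022570/93 ≈ 32501.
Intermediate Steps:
a = -72 (a = -8*3² = -8*9 = -72)
E(S, L) = 8 - 2*L*(3 + S) (E(S, L) = 8 - (S + 3)*(L + L) = 8 - (3 + S)*2*L = 8 - 2*L*(3 + S))
Y(u) = 1476 (Y(u) = 4*369 = 1476)
Y(117) + ((-116/155 + E(9, 7)/a) + 294)*105 = 1476 + ((-116/155 + (8 - 6*7 - 2*7*9)/(-72)) + 294)*105 = 1476 + ((-116*1/155 + (8 - 42 - 126)*(-1/72)) + 294)*105 = 1476 + ((-116/155 - 160*(-1/72)) + 294)*105 = 1476 + ((-116/155 + 20/9) + 294)*105 = 1476 + (2056/1395 + 294)*105 = 1476 + (412186/1395)*105 = 1476 + 2885302/93 = 3022570/93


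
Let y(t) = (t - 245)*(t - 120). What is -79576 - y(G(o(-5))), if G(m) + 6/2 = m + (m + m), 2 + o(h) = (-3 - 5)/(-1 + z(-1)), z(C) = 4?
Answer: -115470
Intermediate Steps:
o(h) = -14/3 (o(h) = -2 + (-3 - 5)/(-1 + 4) = -2 - 8/3 = -14/3)
G(m) = -3 + 3*m (G(m) = -3 + (m + (m + m)) = -3 + (m + 2*m) = -3 + 3*m)
y(t) = (-245 + t)*(-120 + t)
-79576 - y(G(o(-5))) = -79576 - (29400 + (-3 + 3*(-14/3))**2 - 365*(-3 + 3*(-14/3))) = -79576 - (29400 + (-3 - 14)**2 - 365*(-3 - 14)) = -79576 - (29400 + (-17)**2 - 365*(-17)) = -79576 - (29400 + 289 + 6205) = -79576 - 1*35894 = -79576 - 35894 = -115470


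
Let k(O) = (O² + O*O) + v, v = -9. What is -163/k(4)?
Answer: -163/23 ≈ -7.0870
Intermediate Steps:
k(O) = -9 + 2*O² (k(O) = (O² + O*O) - 9 = (O² + O²) - 9 = 2*O² - 9 = -9 + 2*O²)
-163/k(4) = -163/(-9 + 2*4²) = -163/(-9 + 2*16) = -163/(-9 + 32) = -163/23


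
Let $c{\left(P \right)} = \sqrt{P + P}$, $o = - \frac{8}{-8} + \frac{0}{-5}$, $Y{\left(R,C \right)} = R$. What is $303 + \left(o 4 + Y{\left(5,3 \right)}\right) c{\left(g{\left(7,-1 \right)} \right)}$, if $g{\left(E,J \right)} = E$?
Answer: $303 + 9 \sqrt{14} \approx 336.67$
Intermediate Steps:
$o = 1$ ($o = \left(-8\right) \left(- \frac{1}{8}\right) + 0 \left(- \frac{1}{5}\right) = 1 + 0 = 1$)
$c{\left(P \right)} = \sqrt{2} \sqrt{P}$ ($c{\left(P \right)} = \sqrt{2 P} = \sqrt{2} \sqrt{P}$)
$303 + \left(o 4 + Y{\left(5,3 \right)}\right) c{\left(g{\left(7,-1 \right)} \right)} = 303 + \left(1 \cdot 4 + 5\right) \sqrt{2} \sqrt{7} = 303 + \left(4 + 5\right) \sqrt{14} = 303 + 9 \sqrt{14}$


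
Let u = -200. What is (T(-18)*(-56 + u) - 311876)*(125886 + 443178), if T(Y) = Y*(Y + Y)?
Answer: -271878292896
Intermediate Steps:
T(Y) = 2*Y² (T(Y) = Y*(2*Y) = 2*Y²)
(T(-18)*(-56 + u) - 311876)*(125886 + 443178) = ((2*(-18)²)*(-56 - 200) - 311876)*(125886 + 443178) = ((2*324)*(-256) - 311876)*569064 = (648*(-256) - 311876)*569064 = (-165888 - 311876)*569064 = -477764*569064 = -271878292896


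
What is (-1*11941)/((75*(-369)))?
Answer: 11941/27675 ≈ 0.43147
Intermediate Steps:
(-1*11941)/((75*(-369))) = -11941/(-27675) = -11941*(-1/27675) = 11941/27675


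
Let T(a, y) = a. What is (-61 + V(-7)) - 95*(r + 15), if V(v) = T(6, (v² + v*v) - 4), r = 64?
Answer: -7560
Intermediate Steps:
V(v) = 6
(-61 + V(-7)) - 95*(r + 15) = (-61 + 6) - 95*(64 + 15) = -55 - 95*79 = -55 - 7505 = -7560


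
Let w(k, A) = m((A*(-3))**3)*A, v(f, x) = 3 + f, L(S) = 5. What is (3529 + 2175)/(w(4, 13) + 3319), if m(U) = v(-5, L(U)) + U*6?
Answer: -5704/4623589 ≈ -0.0012337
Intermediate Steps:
m(U) = -2 + 6*U (m(U) = (3 - 5) + U*6 = -2 + 6*U)
w(k, A) = A*(-2 - 162*A**3) (w(k, A) = (-2 + 6*(A*(-3))**3)*A = (-2 + 6*(-3*A)**3)*A = (-2 + 6*(-27*A**3))*A = (-2 - 162*A**3)*A = A*(-2 - 162*A**3))
(3529 + 2175)/(w(4, 13) + 3319) = (3529 + 2175)/((-162*13**4 - 2*13) + 3319) = 5704/((-162*28561 - 26) + 3319) = 5704/((-4626882 - 26) + 3319) = 5704/(-4626908 + 3319) = 5704/(-4623589) = 5704*(-1/4623589) = -5704/4623589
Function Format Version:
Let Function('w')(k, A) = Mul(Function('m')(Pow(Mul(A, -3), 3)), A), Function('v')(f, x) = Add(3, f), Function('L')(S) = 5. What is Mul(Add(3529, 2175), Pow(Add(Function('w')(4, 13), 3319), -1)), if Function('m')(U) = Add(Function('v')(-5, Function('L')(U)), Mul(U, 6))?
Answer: Rational(-5704, 4623589) ≈ -0.0012337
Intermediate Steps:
Function('m')(U) = Add(-2, Mul(6, U)) (Function('m')(U) = Add(Add(3, -5), Mul(U, 6)) = Add(-2, Mul(6, U)))
Function('w')(k, A) = Mul(A, Add(-2, Mul(-162, Pow(A, 3)))) (Function('w')(k, A) = Mul(Add(-2, Mul(6, Pow(Mul(A, -3), 3))), A) = Mul(Add(-2, Mul(6, Pow(Mul(-3, A), 3))), A) = Mul(Add(-2, Mul(6, Mul(-27, Pow(A, 3)))), A) = Mul(Add(-2, Mul(-162, Pow(A, 3))), A) = Mul(A, Add(-2, Mul(-162, Pow(A, 3)))))
Mul(Add(3529, 2175), Pow(Add(Function('w')(4, 13), 3319), -1)) = Mul(Add(3529, 2175), Pow(Add(Add(Mul(-162, Pow(13, 4)), Mul(-2, 13)), 3319), -1)) = Mul(5704, Pow(Add(Add(Mul(-162, 28561), -26), 3319), -1)) = Mul(5704, Pow(Add(Add(-4626882, -26), 3319), -1)) = Mul(5704, Pow(Add(-4626908, 3319), -1)) = Mul(5704, Pow(-4623589, -1)) = Mul(5704, Rational(-1, 4623589)) = Rational(-5704, 4623589)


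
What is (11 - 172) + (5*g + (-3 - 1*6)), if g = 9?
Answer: -125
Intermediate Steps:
(11 - 172) + (5*g + (-3 - 1*6)) = (11 - 172) + (5*9 + (-3 - 1*6)) = -161 + (45 + (-3 - 6)) = -161 + (45 - 9) = -161 + 36 = -125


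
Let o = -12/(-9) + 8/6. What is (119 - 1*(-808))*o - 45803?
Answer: -43331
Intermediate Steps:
o = 8/3 (o = -12*(-⅑) + 8*(⅙) = 4/3 + 4/3 = 8/3 ≈ 2.6667)
(119 - 1*(-808))*o - 45803 = (119 - 1*(-808))*(8/3) - 45803 = (119 + 808)*(8/3) - 45803 = 927*(8/3) - 45803 = 2472 - 45803 = -43331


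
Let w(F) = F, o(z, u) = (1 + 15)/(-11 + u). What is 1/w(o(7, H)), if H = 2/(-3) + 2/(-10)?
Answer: -89/120 ≈ -0.74167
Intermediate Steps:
H = -13/15 (H = 2*(-⅓) + 2*(-⅒) = -⅔ - ⅕ = -13/15 ≈ -0.86667)
o(z, u) = 16/(-11 + u)
1/w(o(7, H)) = 1/(16/(-11 - 13/15)) = 1/(16/(-178/15)) = 1/(16*(-15/178)) = 1/(-120/89) = -89/120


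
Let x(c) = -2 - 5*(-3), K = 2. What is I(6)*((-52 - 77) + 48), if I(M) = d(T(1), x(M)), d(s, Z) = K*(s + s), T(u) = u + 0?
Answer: -324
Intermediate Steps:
T(u) = u
x(c) = 13 (x(c) = -2 + 15 = 13)
d(s, Z) = 4*s (d(s, Z) = 2*(s + s) = 2*(2*s) = 4*s)
I(M) = 4 (I(M) = 4*1 = 4)
I(6)*((-52 - 77) + 48) = 4*((-52 - 77) + 48) = 4*(-129 + 48) = 4*(-81) = -324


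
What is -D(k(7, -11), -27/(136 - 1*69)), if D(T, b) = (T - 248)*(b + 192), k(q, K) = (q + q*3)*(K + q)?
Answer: 4621320/67 ≈ 68975.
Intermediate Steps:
k(q, K) = 4*q*(K + q) (k(q, K) = (q + 3*q)*(K + q) = (4*q)*(K + q) = 4*q*(K + q))
D(T, b) = (-248 + T)*(192 + b)
-D(k(7, -11), -27/(136 - 1*69)) = -(-47616 - (-6696)/(136 - 1*69) + 192*(4*7*(-11 + 7)) + (4*7*(-11 + 7))*(-27/(136 - 1*69))) = -(-47616 - (-6696)/(136 - 69) + 192*(4*7*(-4)) + (4*7*(-4))*(-27/(136 - 69))) = -(-47616 - (-6696)/67 + 192*(-112) - (-3024)/67) = -(-47616 - (-6696)/67 - 21504 - (-3024)/67) = -(-47616 - 248*(-27/67) - 21504 - 112*(-27/67)) = -(-47616 + 6696/67 - 21504 + 3024/67) = -1*(-4621320/67) = 4621320/67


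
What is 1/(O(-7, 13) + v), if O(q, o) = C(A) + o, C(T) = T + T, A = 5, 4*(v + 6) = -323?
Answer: -4/255 ≈ -0.015686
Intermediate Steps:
v = -347/4 (v = -6 + (¼)*(-323) = -6 - 323/4 = -347/4 ≈ -86.750)
C(T) = 2*T
O(q, o) = 10 + o (O(q, o) = 2*5 + o = 10 + o)
1/(O(-7, 13) + v) = 1/((10 + 13) - 347/4) = 1/(23 - 347/4) = 1/(-255/4) = -4/255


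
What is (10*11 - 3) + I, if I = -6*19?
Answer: -7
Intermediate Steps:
I = -114
(10*11 - 3) + I = (10*11 - 3) - 114 = (110 - 3) - 114 = 107 - 114 = -7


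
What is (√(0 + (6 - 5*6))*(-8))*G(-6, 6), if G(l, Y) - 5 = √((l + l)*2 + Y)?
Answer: 96*√3 - 80*I*√6 ≈ 166.28 - 195.96*I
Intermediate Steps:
G(l, Y) = 5 + √(Y + 4*l) (G(l, Y) = 5 + √((l + l)*2 + Y) = 5 + √((2*l)*2 + Y) = 5 + √(4*l + Y) = 5 + √(Y + 4*l))
(√(0 + (6 - 5*6))*(-8))*G(-6, 6) = (√(0 + (6 - 5*6))*(-8))*(5 + √(6 + 4*(-6))) = (√(0 + (6 - 30))*(-8))*(5 + √(6 - 24)) = (√(0 - 24)*(-8))*(5 + √(-18)) = (√(-24)*(-8))*(5 + 3*I*√2) = ((2*I*√6)*(-8))*(5 + 3*I*√2) = (-16*I*√6)*(5 + 3*I*√2) = -16*I*√6*(5 + 3*I*√2)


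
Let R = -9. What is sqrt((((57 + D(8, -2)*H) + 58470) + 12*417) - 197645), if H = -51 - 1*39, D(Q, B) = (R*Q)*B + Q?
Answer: I*sqrt(147794) ≈ 384.44*I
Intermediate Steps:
D(Q, B) = Q - 9*B*Q (D(Q, B) = (-9*Q)*B + Q = -9*B*Q + Q = Q - 9*B*Q)
H = -90 (H = -51 - 39 = -90)
sqrt((((57 + D(8, -2)*H) + 58470) + 12*417) - 197645) = sqrt((((57 + (8*(1 - 9*(-2)))*(-90)) + 58470) + 12*417) - 197645) = sqrt((((57 + (8*(1 + 18))*(-90)) + 58470) + 5004) - 197645) = sqrt((((57 + (8*19)*(-90)) + 58470) + 5004) - 197645) = sqrt((((57 + 152*(-90)) + 58470) + 5004) - 197645) = sqrt((((57 - 13680) + 58470) + 5004) - 197645) = sqrt(((-13623 + 58470) + 5004) - 197645) = sqrt((44847 + 5004) - 197645) = sqrt(49851 - 197645) = sqrt(-147794) = I*sqrt(147794)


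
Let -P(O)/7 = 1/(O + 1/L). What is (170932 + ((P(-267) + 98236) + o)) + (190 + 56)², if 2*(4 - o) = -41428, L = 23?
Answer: 2151468441/6140 ≈ 3.5040e+5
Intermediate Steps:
o = 20718 (o = 4 - ½*(-41428) = 4 + 20714 = 20718)
P(O) = -7/(1/23 + O) (P(O) = -7/(O + 1/23) = -7/(1/23 + O))
(170932 + ((P(-267) + 98236) + o)) + (190 + 56)² = (170932 + ((-161/(1 + 23*(-267)) + 98236) + 20718)) + (190 + 56)² = (170932 + ((-161/(1 - 6141) + 98236) + 20718)) + 246² = (170932 + ((-161/(-6140) + 98236) + 20718)) + 60516 = (170932 + ((-161*(-1/6140) + 98236) + 20718)) + 60516 = (170932 + ((161/6140 + 98236) + 20718)) + 60516 = (170932 + (603169201/6140 + 20718)) + 60516 = (170932 + 730377721/6140) + 60516 = 1779900201/6140 + 60516 = 2151468441/6140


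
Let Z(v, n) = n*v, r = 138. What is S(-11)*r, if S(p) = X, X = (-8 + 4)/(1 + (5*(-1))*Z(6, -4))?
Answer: -552/121 ≈ -4.5620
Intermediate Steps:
X = -4/121 (X = (-8 + 4)/(1 + (5*(-1))*(-4*6)) = -4/(1 - 5*(-24)) = -4/(1 + 120) = -4/121 ≈ -0.033058)
S(p) = -4/121
S(-11)*r = -4/121*138 = -552/121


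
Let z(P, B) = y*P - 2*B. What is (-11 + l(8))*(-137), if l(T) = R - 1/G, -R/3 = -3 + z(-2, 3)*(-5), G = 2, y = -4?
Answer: -7535/2 ≈ -3767.5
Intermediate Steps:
z(P, B) = -4*P - 2*B
R = 39 (R = -3*(-3 + (-4*(-2) - 2*3)*(-5)) = -3*(-3 + (8 - 6)*(-5)) = -3*(-3 + 2*(-5)) = -3*(-3 - 10) = -3*(-13) = 39)
l(T) = 77/2 (l(T) = 39 - 1/2 = 77/2)
(-11 + l(8))*(-137) = (-11 + 77/2)*(-137) = (55/2)*(-137) = -7535/2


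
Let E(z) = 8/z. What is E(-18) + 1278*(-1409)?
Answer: -16206322/9 ≈ -1.8007e+6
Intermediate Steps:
E(-18) + 1278*(-1409) = 8/(-18) + 1278*(-1409) = 8*(-1/18) - 1800702 = -4/9 - 1800702 = -16206322/9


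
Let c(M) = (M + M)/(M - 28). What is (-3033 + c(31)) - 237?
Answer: -9748/3 ≈ -3249.3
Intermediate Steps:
c(M) = 2*M/(-28 + M) (c(M) = (2*M)/(-28 + M) = 2*M/(-28 + M))
(-3033 + c(31)) - 237 = (-3033 + 2*31/(-28 + 31)) - 237 = (-3033 + 2*31/3) - 237 = (-3033 + 2*31*(1/3)) - 237 = (-3033 + 62/3) - 237 = -9037/3 - 237 = -9748/3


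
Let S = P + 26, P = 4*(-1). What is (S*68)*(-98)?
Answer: -146608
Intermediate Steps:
P = -4
S = 22 (S = -4 + 26 = 22)
(S*68)*(-98) = (22*68)*(-98) = 1496*(-98) = -146608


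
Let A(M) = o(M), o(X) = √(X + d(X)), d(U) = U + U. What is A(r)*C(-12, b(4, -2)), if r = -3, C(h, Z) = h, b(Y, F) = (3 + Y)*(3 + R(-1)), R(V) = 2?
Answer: -36*I ≈ -36.0*I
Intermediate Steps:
d(U) = 2*U
b(Y, F) = 15 + 5*Y (b(Y, F) = (3 + Y)*(3 + 2) = (3 + Y)*5 = 15 + 5*Y)
o(X) = √3*√X (o(X) = √(X + 2*X) = √(3*X) = √3*√X)
A(M) = √3*√M
A(r)*C(-12, b(4, -2)) = (√3*√(-3))*(-12) = (√3*(I*√3))*(-12) = (3*I)*(-12) = -36*I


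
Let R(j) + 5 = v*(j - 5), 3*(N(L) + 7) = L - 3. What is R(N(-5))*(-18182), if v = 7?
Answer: 5872786/3 ≈ 1.9576e+6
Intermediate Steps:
N(L) = -8 + L/3 (N(L) = -7 + (L - 3)/3 = -7 + (-3 + L)/3 = -7 + (-1 + L/3) = -8 + L/3)
R(j) = -40 + 7*j (R(j) = -5 + 7*(j - 5) = -5 + 7*(-5 + j) = -5 + (-35 + 7*j) = -40 + 7*j)
R(N(-5))*(-18182) = (-40 + 7*(-8 + (⅓)*(-5)))*(-18182) = (-40 + 7*(-8 - 5/3))*(-18182) = (-40 + 7*(-29/3))*(-18182) = (-40 - 203/3)*(-18182) = -323/3*(-18182) = 5872786/3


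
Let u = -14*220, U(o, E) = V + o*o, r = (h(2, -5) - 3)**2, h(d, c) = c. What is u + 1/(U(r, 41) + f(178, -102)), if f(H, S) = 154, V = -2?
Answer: -13083839/4248 ≈ -3080.0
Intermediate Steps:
r = 64 (r = (-5 - 3)**2 = (-8)**2 = 64)
U(o, E) = -2 + o**2 (U(o, E) = -2 + o*o = -2 + o**2)
u = -3080
u + 1/(U(r, 41) + f(178, -102)) = -3080 + 1/((-2 + 64**2) + 154) = -3080 + 1/((-2 + 4096) + 154) = -3080 + 1/(4094 + 154) = -3080 + 1/4248 = -13083839/4248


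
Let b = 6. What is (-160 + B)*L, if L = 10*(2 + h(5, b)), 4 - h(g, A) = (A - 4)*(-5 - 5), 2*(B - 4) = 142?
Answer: -22100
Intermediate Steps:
B = 75 (B = 4 + (1/2)*142 = 4 + 71 = 75)
h(g, A) = -36 + 10*A (h(g, A) = 4 - (A - 4)*(-5 - 5) = 4 - (-4 + A)*(-10) = 4 - (40 - 10*A) = 4 + (-40 + 10*A) = -36 + 10*A)
L = 260 (L = 10*(2 + (-36 + 10*6)) = 10*(2 + (-36 + 60)) = 10*(2 + 24) = 10*26 = 260)
(-160 + B)*L = (-160 + 75)*260 = -85*260 = -22100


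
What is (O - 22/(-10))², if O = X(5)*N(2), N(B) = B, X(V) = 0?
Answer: 121/25 ≈ 4.8400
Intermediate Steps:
O = 0 (O = 0*2 = 0)
(O - 22/(-10))² = (0 - 22/(-10))² = (0 - 22*(-⅒))² = (0 + 11/5)² = (11/5)² = 121/25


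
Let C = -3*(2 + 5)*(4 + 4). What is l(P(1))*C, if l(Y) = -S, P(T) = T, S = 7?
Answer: 1176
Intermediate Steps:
l(Y) = -7 (l(Y) = -1*7 = -7)
C = -168 (C = -21*8 = -3*56 = -168)
l(P(1))*C = -7*(-168) = 1176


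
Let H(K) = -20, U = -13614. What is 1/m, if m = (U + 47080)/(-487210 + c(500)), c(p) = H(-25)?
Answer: -243615/16733 ≈ -14.559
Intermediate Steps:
c(p) = -20
m = -16733/243615 (m = (-13614 + 47080)/(-487210 - 20) = 33466/(-487230) = 33466*(-1/487230) = -16733/243615 ≈ -0.068686)
1/m = 1/(-16733/243615) = -243615/16733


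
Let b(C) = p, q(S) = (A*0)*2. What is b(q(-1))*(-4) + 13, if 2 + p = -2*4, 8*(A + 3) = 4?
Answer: 53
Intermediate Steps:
A = -5/2 (A = -3 + (⅛)*4 = -3 + ½ = -5/2 ≈ -2.5000)
q(S) = 0 (q(S) = -5/2*0*2 = 0*2 = 0)
p = -10 (p = -2 - 2*4 = -2 - 8 = -10)
b(C) = -10
b(q(-1))*(-4) + 13 = -10*(-4) + 13 = 40 + 13 = 53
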